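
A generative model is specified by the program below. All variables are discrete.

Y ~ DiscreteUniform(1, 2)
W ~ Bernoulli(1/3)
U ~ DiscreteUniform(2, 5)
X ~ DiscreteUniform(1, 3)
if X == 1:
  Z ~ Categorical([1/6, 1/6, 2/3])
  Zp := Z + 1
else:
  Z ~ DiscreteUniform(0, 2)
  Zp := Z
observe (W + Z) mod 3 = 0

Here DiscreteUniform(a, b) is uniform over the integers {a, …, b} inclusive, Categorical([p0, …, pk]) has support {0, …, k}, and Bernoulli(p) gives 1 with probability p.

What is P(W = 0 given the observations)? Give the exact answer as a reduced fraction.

Enumerate traces; 48 have nonzero weight after conditioning:
  (Y=1, W=0, U=2, X=1, Z=0) weight 1/216
  (Y=1, W=0, U=2, X=2, Z=0) weight 1/108
  (Y=1, W=0, U=2, X=3, Z=0) weight 1/108
  (Y=1, W=0, U=3, X=1, Z=0) weight 1/216
  (Y=1, W=0, U=3, X=2, Z=0) weight 1/108
  (Y=1, W=0, U=3, X=3, Z=0) weight 1/108
  (Y=1, W=0, U=4, X=1, Z=0) weight 1/216
  (Y=1, W=0, U=4, X=2, Z=0) weight 1/108
  (Y=1, W=1, U=2, X=1, Z=2) weight 1/108
  … 39 more
Group by W:
  weight(W=0) = 5/27
  weight(W=1) = 4/27
Total weight = 5/27 + 4/27 = 1/3
P(W=0 | obs) = 5/27 / 1/3 = 5/9
P(W=1 | obs) = 4/27 / 1/3 = 4/9

P(W = 0 | obs) = 5/9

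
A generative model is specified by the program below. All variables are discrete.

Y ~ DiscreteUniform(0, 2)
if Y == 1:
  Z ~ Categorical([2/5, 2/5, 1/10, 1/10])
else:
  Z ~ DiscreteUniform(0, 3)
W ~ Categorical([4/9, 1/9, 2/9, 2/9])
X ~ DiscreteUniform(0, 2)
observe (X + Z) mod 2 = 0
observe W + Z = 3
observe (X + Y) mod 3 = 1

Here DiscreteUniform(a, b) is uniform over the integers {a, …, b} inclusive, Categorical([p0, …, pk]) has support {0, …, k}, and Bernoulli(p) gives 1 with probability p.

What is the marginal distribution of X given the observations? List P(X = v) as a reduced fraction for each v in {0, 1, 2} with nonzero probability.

Enumerate traces; 6 have nonzero weight after conditioning:
  (Y=0, Z=1, W=2, X=1) weight 1/162
  (Y=0, Z=3, W=0, X=1) weight 1/81
  (Y=1, Z=0, W=3, X=0) weight 4/405
  (Y=1, Z=2, W=1, X=0) weight 1/810
  (Y=2, Z=0, W=3, X=2) weight 1/162
  (Y=2, Z=2, W=1, X=2) weight 1/324
Group by X:
  weight(X=0) = 1/90
  weight(X=1) = 1/54
  weight(X=2) = 1/108
Total weight = 1/90 + 1/54 + 1/108 = 7/180
P(X=0 | obs) = 1/90 / 7/180 = 2/7
P(X=1 | obs) = 1/54 / 7/180 = 10/21
P(X=2 | obs) = 1/108 / 7/180 = 5/21

P(X=0) = 2/7, P(X=1) = 10/21, P(X=2) = 5/21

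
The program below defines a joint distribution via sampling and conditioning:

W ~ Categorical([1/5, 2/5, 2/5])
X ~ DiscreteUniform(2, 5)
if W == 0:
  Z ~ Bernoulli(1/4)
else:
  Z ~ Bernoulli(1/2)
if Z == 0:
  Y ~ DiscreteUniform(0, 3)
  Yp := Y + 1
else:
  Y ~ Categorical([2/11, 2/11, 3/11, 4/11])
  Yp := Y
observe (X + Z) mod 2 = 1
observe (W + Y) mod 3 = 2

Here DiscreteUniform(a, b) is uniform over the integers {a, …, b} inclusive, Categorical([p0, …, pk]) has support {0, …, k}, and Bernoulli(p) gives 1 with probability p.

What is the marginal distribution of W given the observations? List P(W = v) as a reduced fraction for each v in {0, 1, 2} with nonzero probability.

Enumerate traces; 16 have nonzero weight after conditioning:
  (W=0, X=2, Z=1, Y=2) weight 3/880
  (W=0, X=3, Z=0, Y=2) weight 3/320
  (W=0, X=4, Z=1, Y=2) weight 3/880
  (W=0, X=5, Z=0, Y=2) weight 3/320
  (W=1, X=2, Z=1, Y=1) weight 1/110
  (W=1, X=3, Z=0, Y=1) weight 1/80
  (W=1, X=4, Z=1, Y=1) weight 1/110
  (W=1, X=5, Z=0, Y=1) weight 1/80
  (W=2, X=2, Z=1, Y=0) weight 1/110
  … 7 more
Group by W:
  weight(W=0) = 9/352
  weight(W=1) = 19/440
  weight(W=2) = 23/220
Total weight = 9/352 + 19/440 + 23/220 = 61/352
P(W=0 | obs) = 9/352 / 61/352 = 9/61
P(W=1 | obs) = 19/440 / 61/352 = 76/305
P(W=2 | obs) = 23/220 / 61/352 = 184/305

P(W=0) = 9/61, P(W=1) = 76/305, P(W=2) = 184/305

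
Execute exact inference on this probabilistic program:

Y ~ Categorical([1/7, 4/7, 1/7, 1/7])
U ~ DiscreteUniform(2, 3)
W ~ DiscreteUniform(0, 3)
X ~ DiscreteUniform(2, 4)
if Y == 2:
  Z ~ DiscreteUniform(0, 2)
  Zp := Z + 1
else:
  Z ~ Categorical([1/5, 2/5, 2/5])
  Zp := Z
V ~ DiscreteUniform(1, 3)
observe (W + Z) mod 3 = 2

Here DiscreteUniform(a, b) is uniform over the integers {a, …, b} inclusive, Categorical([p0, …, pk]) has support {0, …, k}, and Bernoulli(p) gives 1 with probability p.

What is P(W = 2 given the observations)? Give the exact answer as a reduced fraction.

P(W = 2 | obs) = 23/146

Enumerate traces; 288 have nonzero weight after conditioning:
  (Y=0, U=2, W=0, X=2, Z=2, V=1) weight 1/1260
  (Y=0, U=2, W=0, X=2, Z=2, V=2) weight 1/1260
  (Y=0, U=2, W=0, X=2, Z=2, V=3) weight 1/1260
  (Y=0, U=2, W=0, X=3, Z=2, V=1) weight 1/1260
  (Y=0, U=2, W=0, X=3, Z=2, V=2) weight 1/1260
  (Y=0, U=2, W=0, X=3, Z=2, V=3) weight 1/1260
  (Y=0, U=2, W=0, X=4, Z=2, V=1) weight 1/1260
  (Y=0, U=2, W=0, X=4, Z=2, V=2) weight 1/1260
  (Y=0, U=2, W=1, X=2, Z=1, V=1) weight 1/1260
  (Y=0, U=2, W=2, X=2, Z=0, V=1) weight 1/2520
  … 278 more
Group by W:
  weight(W=0) = 41/420
  weight(W=1) = 41/420
  weight(W=2) = 23/420
  weight(W=3) = 41/420
Total weight = 41/420 + 41/420 + 23/420 + 41/420 = 73/210
P(W=0 | obs) = 41/420 / 73/210 = 41/146
P(W=1 | obs) = 41/420 / 73/210 = 41/146
P(W=2 | obs) = 23/420 / 73/210 = 23/146
P(W=3 | obs) = 41/420 / 73/210 = 41/146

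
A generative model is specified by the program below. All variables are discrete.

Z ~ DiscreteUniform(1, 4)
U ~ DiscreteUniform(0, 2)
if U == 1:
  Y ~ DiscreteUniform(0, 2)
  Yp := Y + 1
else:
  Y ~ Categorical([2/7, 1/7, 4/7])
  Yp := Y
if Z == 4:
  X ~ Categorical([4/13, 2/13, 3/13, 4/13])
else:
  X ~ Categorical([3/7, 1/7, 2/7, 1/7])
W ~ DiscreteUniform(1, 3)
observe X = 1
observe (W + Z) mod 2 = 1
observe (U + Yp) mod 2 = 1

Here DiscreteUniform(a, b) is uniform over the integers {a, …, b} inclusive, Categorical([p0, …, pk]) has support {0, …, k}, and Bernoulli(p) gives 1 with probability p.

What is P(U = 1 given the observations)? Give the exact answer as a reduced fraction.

P(U = 1 | obs) = 7/13

Enumerate traces; 18 have nonzero weight after conditioning:
  (Z=1, U=0, Y=1, X=1, W=2) weight 1/1764
  (Z=1, U=1, Y=1, X=1, W=2) weight 1/756
  (Z=1, U=2, Y=1, X=1, W=2) weight 1/1764
  (Z=2, U=0, Y=1, X=1, W=1) weight 1/1764
  (Z=2, U=0, Y=1, X=1, W=3) weight 1/1764
  (Z=2, U=1, Y=1, X=1, W=1) weight 1/756
  (Z=2, U=1, Y=1, X=1, W=3) weight 1/756
  (Z=2, U=2, Y=1, X=1, W=1) weight 1/1764
  … 10 more
Group by U:
  weight(U=0) = 20/5733
  weight(U=1) = 20/2457
  weight(U=2) = 20/5733
Total weight = 20/5733 + 20/2457 + 20/5733 = 20/1323
P(U=0 | obs) = 20/5733 / 20/1323 = 3/13
P(U=1 | obs) = 20/2457 / 20/1323 = 7/13
P(U=2 | obs) = 20/5733 / 20/1323 = 3/13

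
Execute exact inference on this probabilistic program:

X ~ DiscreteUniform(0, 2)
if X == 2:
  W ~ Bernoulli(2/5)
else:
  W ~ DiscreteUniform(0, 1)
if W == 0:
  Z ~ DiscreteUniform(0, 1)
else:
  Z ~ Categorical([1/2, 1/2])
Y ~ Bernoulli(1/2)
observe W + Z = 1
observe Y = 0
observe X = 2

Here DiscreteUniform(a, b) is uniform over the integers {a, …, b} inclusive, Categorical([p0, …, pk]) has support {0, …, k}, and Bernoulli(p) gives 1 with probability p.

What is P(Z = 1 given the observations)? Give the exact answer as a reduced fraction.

P(Z = 1 | obs) = 3/5

Enumerate traces; 2 have nonzero weight after conditioning:
  (X=2, W=0, Z=1, Y=0) weight 1/20
  (X=2, W=1, Z=0, Y=0) weight 1/30
Group by Z:
  weight(Z=0) = 1/30
  weight(Z=1) = 1/20
Total weight = 1/30 + 1/20 = 1/12
P(Z=0 | obs) = 1/30 / 1/12 = 2/5
P(Z=1 | obs) = 1/20 / 1/12 = 3/5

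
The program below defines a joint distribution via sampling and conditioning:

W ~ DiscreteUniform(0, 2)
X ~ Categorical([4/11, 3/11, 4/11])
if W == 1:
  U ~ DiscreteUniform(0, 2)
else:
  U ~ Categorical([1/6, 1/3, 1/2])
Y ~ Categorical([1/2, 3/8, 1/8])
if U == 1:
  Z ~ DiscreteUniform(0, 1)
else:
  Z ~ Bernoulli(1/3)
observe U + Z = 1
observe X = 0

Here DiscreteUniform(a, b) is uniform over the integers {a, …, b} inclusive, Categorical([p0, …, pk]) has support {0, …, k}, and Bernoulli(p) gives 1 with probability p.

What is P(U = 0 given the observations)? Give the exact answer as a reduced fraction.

P(U = 0 | obs) = 4/13

Enumerate traces; 18 have nonzero weight after conditioning:
  (W=0, X=0, U=0, Y=0, Z=1) weight 1/297
  (W=0, X=0, U=0, Y=1, Z=1) weight 1/396
  (W=0, X=0, U=0, Y=2, Z=1) weight 1/1188
  (W=0, X=0, U=1, Y=0, Z=0) weight 1/99
  (W=0, X=0, U=1, Y=1, Z=0) weight 1/132
  (W=0, X=0, U=1, Y=2, Z=0) weight 1/396
  (W=1, X=0, U=0, Y=0, Z=1) weight 2/297
  (W=1, X=0, U=0, Y=1, Z=1) weight 1/198
  … 10 more
Group by U:
  weight(U=0) = 8/297
  weight(U=1) = 2/33
Total weight = 8/297 + 2/33 = 26/297
P(U=0 | obs) = 8/297 / 26/297 = 4/13
P(U=1 | obs) = 2/33 / 26/297 = 9/13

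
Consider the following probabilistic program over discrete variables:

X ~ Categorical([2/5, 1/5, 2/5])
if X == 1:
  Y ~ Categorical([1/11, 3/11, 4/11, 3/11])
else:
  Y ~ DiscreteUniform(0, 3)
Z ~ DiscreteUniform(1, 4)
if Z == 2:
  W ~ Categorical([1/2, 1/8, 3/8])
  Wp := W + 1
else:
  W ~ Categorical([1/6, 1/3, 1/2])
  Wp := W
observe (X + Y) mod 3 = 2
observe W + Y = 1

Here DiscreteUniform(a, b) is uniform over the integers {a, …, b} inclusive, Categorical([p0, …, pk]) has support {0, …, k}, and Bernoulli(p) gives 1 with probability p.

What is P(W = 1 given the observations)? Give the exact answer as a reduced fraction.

Enumerate traces; 8 have nonzero weight after conditioning:
  (X=1, Y=1, Z=1, W=0) weight 1/440
  (X=1, Y=1, Z=2, W=0) weight 3/440
  (X=1, Y=1, Z=3, W=0) weight 1/440
  (X=1, Y=1, Z=4, W=0) weight 1/440
  (X=2, Y=0, Z=1, W=1) weight 1/120
  (X=2, Y=0, Z=2, W=1) weight 1/320
  (X=2, Y=0, Z=3, W=1) weight 1/120
  (X=2, Y=0, Z=4, W=1) weight 1/120
Group by W:
  weight(W=0) = 3/220
  weight(W=1) = 9/320
Total weight = 3/220 + 9/320 = 147/3520
P(W=0 | obs) = 3/220 / 147/3520 = 16/49
P(W=1 | obs) = 9/320 / 147/3520 = 33/49

P(W = 1 | obs) = 33/49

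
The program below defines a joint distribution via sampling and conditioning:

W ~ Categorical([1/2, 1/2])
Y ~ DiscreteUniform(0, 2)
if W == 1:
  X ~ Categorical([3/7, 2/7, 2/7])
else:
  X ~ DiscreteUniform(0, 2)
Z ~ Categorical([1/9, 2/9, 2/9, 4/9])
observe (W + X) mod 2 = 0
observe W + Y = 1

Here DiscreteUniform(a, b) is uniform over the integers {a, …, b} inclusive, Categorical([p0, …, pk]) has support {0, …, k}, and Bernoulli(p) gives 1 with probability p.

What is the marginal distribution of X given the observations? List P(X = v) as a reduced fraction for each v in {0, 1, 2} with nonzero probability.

Enumerate traces; 12 have nonzero weight after conditioning:
  (W=0, Y=1, X=0, Z=0) weight 1/162
  (W=0, Y=1, X=0, Z=1) weight 1/81
  (W=0, Y=1, X=0, Z=2) weight 1/81
  (W=0, Y=1, X=0, Z=3) weight 2/81
  (W=0, Y=1, X=2, Z=0) weight 1/162
  (W=0, Y=1, X=2, Z=1) weight 1/81
  (W=0, Y=1, X=2, Z=2) weight 1/81
  (W=0, Y=1, X=2, Z=3) weight 2/81
  (W=1, Y=0, X=1, Z=0) weight 1/189
  … 3 more
Group by X:
  weight(X=0) = 1/18
  weight(X=1) = 1/21
  weight(X=2) = 1/18
Total weight = 1/18 + 1/21 + 1/18 = 10/63
P(X=0 | obs) = 1/18 / 10/63 = 7/20
P(X=1 | obs) = 1/21 / 10/63 = 3/10
P(X=2 | obs) = 1/18 / 10/63 = 7/20

P(X=0) = 7/20, P(X=1) = 3/10, P(X=2) = 7/20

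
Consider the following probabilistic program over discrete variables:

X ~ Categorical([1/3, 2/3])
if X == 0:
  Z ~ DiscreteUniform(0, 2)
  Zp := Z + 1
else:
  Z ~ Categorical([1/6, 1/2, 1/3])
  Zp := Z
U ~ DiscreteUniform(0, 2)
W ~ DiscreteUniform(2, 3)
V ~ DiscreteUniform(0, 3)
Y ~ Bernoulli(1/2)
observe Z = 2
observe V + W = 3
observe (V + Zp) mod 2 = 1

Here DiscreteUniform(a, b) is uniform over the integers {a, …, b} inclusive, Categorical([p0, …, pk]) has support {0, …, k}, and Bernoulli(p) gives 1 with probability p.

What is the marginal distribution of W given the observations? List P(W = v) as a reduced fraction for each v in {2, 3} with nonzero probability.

P(W=2) = 2/3, P(W=3) = 1/3

Enumerate traces; 12 have nonzero weight after conditioning:
  (X=0, Z=2, U=0, W=3, V=0, Y=0) weight 1/432
  (X=0, Z=2, U=0, W=3, V=0, Y=1) weight 1/432
  (X=0, Z=2, U=1, W=3, V=0, Y=0) weight 1/432
  (X=0, Z=2, U=1, W=3, V=0, Y=1) weight 1/432
  (X=0, Z=2, U=2, W=3, V=0, Y=0) weight 1/432
  (X=0, Z=2, U=2, W=3, V=0, Y=1) weight 1/432
  (X=1, Z=2, U=0, W=2, V=1, Y=0) weight 1/216
  (X=1, Z=2, U=0, W=2, V=1, Y=1) weight 1/216
  … 4 more
Group by W:
  weight(W=2) = 1/36
  weight(W=3) = 1/72
Total weight = 1/36 + 1/72 = 1/24
P(W=2 | obs) = 1/36 / 1/24 = 2/3
P(W=3 | obs) = 1/72 / 1/24 = 1/3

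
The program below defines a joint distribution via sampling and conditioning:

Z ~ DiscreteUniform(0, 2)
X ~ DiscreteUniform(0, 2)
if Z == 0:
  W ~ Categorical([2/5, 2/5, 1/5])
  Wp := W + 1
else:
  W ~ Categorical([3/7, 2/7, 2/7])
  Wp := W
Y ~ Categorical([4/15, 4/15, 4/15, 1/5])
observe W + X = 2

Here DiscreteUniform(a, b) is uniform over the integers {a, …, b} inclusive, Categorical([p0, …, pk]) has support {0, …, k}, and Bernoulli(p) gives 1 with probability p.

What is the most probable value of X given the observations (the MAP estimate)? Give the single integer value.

Enumerate traces; 36 have nonzero weight after conditioning:
  (Z=0, X=0, W=2, Y=0) weight 4/675
  (Z=0, X=0, W=2, Y=1) weight 4/675
  (Z=0, X=0, W=2, Y=2) weight 4/675
  (Z=0, X=0, W=2, Y=3) weight 1/225
  (Z=0, X=1, W=1, Y=0) weight 8/675
  (Z=0, X=1, W=1, Y=1) weight 8/675
  (Z=0, X=1, W=1, Y=2) weight 8/675
  (Z=0, X=1, W=1, Y=3) weight 2/225
  (Z=0, X=2, W=0, Y=0) weight 8/675
  … 27 more
Group by X:
  weight(X=0) = 3/35
  weight(X=1) = 34/315
  weight(X=2) = 44/315
Total weight = 3/35 + 34/315 + 44/315 = 1/3
P(X=0 | obs) = 3/35 / 1/3 = 9/35
P(X=1 | obs) = 34/315 / 1/3 = 34/105
P(X=2 | obs) = 44/315 / 1/3 = 44/105
argmax = 2

argmax_v P(X = v | obs) = 2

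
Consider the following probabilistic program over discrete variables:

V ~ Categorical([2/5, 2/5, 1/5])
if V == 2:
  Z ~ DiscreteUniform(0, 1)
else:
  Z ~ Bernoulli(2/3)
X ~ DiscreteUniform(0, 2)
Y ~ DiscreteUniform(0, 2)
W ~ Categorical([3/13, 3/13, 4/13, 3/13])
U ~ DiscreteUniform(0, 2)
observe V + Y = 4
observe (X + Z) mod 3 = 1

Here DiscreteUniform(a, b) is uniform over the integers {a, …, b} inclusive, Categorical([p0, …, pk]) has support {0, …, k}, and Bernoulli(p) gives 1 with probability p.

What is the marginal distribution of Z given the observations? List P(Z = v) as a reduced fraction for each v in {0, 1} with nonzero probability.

Enumerate traces; 24 have nonzero weight after conditioning:
  (V=2, Z=0, X=1, Y=2, W=0, U=0) weight 1/1170
  (V=2, Z=0, X=1, Y=2, W=0, U=1) weight 1/1170
  (V=2, Z=0, X=1, Y=2, W=0, U=2) weight 1/1170
  (V=2, Z=0, X=1, Y=2, W=1, U=0) weight 1/1170
  (V=2, Z=0, X=1, Y=2, W=1, U=1) weight 1/1170
  (V=2, Z=0, X=1, Y=2, W=1, U=2) weight 1/1170
  (V=2, Z=0, X=1, Y=2, W=2, U=0) weight 2/1755
  (V=2, Z=0, X=1, Y=2, W=2, U=1) weight 2/1755
  (V=2, Z=1, X=0, Y=2, W=0, U=0) weight 1/1170
  … 15 more
Group by Z:
  weight(Z=0) = 1/90
  weight(Z=1) = 1/90
Total weight = 1/90 + 1/90 = 1/45
P(Z=0 | obs) = 1/90 / 1/45 = 1/2
P(Z=1 | obs) = 1/90 / 1/45 = 1/2

P(Z=0) = 1/2, P(Z=1) = 1/2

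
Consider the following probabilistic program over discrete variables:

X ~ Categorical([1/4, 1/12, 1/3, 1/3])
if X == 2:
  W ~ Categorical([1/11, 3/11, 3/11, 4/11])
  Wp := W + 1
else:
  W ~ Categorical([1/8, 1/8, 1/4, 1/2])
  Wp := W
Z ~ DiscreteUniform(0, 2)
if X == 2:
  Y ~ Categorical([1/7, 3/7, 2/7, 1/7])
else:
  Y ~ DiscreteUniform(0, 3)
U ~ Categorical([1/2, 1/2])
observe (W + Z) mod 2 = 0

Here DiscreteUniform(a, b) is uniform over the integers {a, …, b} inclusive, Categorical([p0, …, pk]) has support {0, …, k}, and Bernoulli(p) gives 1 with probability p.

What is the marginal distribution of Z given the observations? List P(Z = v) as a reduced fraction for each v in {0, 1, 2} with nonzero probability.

Enumerate traces; 192 have nonzero weight after conditioning:
  (X=0, W=0, Z=0, Y=0, U=0) weight 1/768
  (X=0, W=0, Z=0, Y=0, U=1) weight 1/768
  (X=0, W=0, Z=0, Y=1, U=0) weight 1/768
  (X=0, W=0, Z=0, Y=1, U=1) weight 1/768
  (X=0, W=0, Z=0, Y=2, U=0) weight 1/768
  (X=0, W=0, Z=0, Y=2, U=1) weight 1/768
  (X=0, W=0, Z=0, Y=3, U=0) weight 1/768
  (X=0, W=0, Z=0, Y=3, U=1) weight 1/768
  (X=0, W=0, Z=2, Y=0, U=0) weight 1/768
  (X=0, W=1, Z=1, Y=0, U=0) weight 1/768
  … 182 more
Group by Z:
  weight(Z=0) = 49/396
  weight(Z=1) = 83/396
  weight(Z=2) = 49/396
Total weight = 49/396 + 83/396 + 49/396 = 181/396
P(Z=0 | obs) = 49/396 / 181/396 = 49/181
P(Z=1 | obs) = 83/396 / 181/396 = 83/181
P(Z=2 | obs) = 49/396 / 181/396 = 49/181

P(Z=0) = 49/181, P(Z=1) = 83/181, P(Z=2) = 49/181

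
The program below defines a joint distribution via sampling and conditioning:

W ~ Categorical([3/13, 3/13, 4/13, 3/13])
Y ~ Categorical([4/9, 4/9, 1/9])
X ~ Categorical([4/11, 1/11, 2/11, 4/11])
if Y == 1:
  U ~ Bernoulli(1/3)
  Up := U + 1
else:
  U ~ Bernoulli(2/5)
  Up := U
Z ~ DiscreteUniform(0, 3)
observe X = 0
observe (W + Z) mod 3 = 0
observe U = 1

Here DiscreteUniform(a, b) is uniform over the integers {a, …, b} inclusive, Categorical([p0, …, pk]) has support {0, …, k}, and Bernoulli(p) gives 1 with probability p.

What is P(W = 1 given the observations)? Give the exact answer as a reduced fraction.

P(W = 1 | obs) = 3/19

Enumerate traces; 18 have nonzero weight after conditioning:
  (W=0, Y=0, X=0, U=1, Z=0) weight 8/2145
  (W=0, Y=0, X=0, U=1, Z=3) weight 8/2145
  (W=0, Y=1, X=0, U=1, Z=0) weight 4/1287
  (W=0, Y=1, X=0, U=1, Z=3) weight 4/1287
  (W=0, Y=2, X=0, U=1, Z=0) weight 2/2145
  (W=0, Y=2, X=0, U=1, Z=3) weight 2/2145
  (W=1, Y=0, X=0, U=1, Z=2) weight 8/2145
  (W=1, Y=1, X=0, U=1, Z=2) weight 4/1287
  (W=2, Y=0, X=0, U=1, Z=1) weight 32/6435
  (W=3, Y=0, X=0, U=1, Z=0) weight 8/2145
  … 8 more
Group by W:
  weight(W=0) = 20/1287
  weight(W=1) = 10/1287
  weight(W=2) = 40/3861
  weight(W=3) = 20/1287
Total weight = 20/1287 + 10/1287 + 40/3861 + 20/1287 = 190/3861
P(W=0 | obs) = 20/1287 / 190/3861 = 6/19
P(W=1 | obs) = 10/1287 / 190/3861 = 3/19
P(W=2 | obs) = 40/3861 / 190/3861 = 4/19
P(W=3 | obs) = 20/1287 / 190/3861 = 6/19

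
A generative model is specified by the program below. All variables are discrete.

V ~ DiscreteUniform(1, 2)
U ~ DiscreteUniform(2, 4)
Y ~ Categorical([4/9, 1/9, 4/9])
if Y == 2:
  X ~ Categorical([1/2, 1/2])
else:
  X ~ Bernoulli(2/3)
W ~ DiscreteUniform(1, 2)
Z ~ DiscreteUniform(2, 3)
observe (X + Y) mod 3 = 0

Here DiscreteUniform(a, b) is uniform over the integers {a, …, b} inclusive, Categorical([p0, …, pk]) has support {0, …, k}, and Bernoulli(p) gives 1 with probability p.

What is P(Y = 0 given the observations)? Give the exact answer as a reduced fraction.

Enumerate traces; 48 have nonzero weight after conditioning:
  (V=1, U=2, Y=0, X=0, W=1, Z=2) weight 1/162
  (V=1, U=2, Y=0, X=0, W=1, Z=3) weight 1/162
  (V=1, U=2, Y=0, X=0, W=2, Z=2) weight 1/162
  (V=1, U=2, Y=0, X=0, W=2, Z=3) weight 1/162
  (V=1, U=2, Y=2, X=1, W=1, Z=2) weight 1/108
  (V=1, U=2, Y=2, X=1, W=1, Z=3) weight 1/108
  (V=1, U=2, Y=2, X=1, W=2, Z=2) weight 1/108
  (V=1, U=2, Y=2, X=1, W=2, Z=3) weight 1/108
  … 40 more
Group by Y:
  weight(Y=0) = 4/27
  weight(Y=2) = 2/9
Total weight = 4/27 + 2/9 = 10/27
P(Y=0 | obs) = 4/27 / 10/27 = 2/5
P(Y=2 | obs) = 2/9 / 10/27 = 3/5

P(Y = 0 | obs) = 2/5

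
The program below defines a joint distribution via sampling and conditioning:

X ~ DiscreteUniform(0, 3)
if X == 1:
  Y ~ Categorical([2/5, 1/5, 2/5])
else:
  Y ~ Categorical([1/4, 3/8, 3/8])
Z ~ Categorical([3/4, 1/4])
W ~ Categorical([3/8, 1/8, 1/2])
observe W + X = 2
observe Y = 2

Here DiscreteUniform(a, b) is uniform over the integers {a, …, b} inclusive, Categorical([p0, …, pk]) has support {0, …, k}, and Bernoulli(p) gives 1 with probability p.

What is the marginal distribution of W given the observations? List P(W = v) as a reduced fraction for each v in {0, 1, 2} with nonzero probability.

Enumerate traces; 6 have nonzero weight after conditioning:
  (X=0, Y=2, Z=0, W=2) weight 9/256
  (X=0, Y=2, Z=1, W=2) weight 3/256
  (X=1, Y=2, Z=0, W=1) weight 3/320
  (X=1, Y=2, Z=1, W=1) weight 1/320
  (X=2, Y=2, Z=0, W=0) weight 27/1024
  (X=2, Y=2, Z=1, W=0) weight 9/1024
Group by W:
  weight(W=0) = 9/256
  weight(W=1) = 1/80
  weight(W=2) = 3/64
Total weight = 9/256 + 1/80 + 3/64 = 121/1280
P(W=0 | obs) = 9/256 / 121/1280 = 45/121
P(W=1 | obs) = 1/80 / 121/1280 = 16/121
P(W=2 | obs) = 3/64 / 121/1280 = 60/121

P(W=0) = 45/121, P(W=1) = 16/121, P(W=2) = 60/121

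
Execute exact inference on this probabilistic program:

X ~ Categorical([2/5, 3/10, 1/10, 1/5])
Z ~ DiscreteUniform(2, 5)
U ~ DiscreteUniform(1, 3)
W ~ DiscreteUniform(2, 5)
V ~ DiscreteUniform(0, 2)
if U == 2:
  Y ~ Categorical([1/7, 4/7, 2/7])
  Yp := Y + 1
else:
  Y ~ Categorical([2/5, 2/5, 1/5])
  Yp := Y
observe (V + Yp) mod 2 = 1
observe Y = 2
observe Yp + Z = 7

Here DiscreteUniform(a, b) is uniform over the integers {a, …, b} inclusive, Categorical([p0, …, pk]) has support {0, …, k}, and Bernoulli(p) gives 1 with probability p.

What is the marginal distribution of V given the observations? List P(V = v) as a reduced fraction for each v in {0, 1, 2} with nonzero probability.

P(V=0) = 5/17, P(V=1) = 7/17, P(V=2) = 5/17

Enumerate traces; 64 have nonzero weight after conditioning:
  (X=0, Z=4, U=2, W=2, V=0, Y=2) weight 1/1260
  (X=0, Z=4, U=2, W=2, V=2, Y=2) weight 1/1260
  (X=0, Z=4, U=2, W=3, V=0, Y=2) weight 1/1260
  (X=0, Z=4, U=2, W=3, V=2, Y=2) weight 1/1260
  (X=0, Z=4, U=2, W=4, V=0, Y=2) weight 1/1260
  (X=0, Z=4, U=2, W=4, V=2, Y=2) weight 1/1260
  (X=0, Z=4, U=2, W=5, V=0, Y=2) weight 1/1260
  (X=0, Z=4, U=2, W=5, V=2, Y=2) weight 1/1260
  (X=0, Z=5, U=1, W=2, V=1, Y=2) weight 1/1800
  … 55 more
Group by V:
  weight(V=0) = 1/126
  weight(V=1) = 1/90
  weight(V=2) = 1/126
Total weight = 1/126 + 1/90 + 1/126 = 17/630
P(V=0 | obs) = 1/126 / 17/630 = 5/17
P(V=1 | obs) = 1/90 / 17/630 = 7/17
P(V=2 | obs) = 1/126 / 17/630 = 5/17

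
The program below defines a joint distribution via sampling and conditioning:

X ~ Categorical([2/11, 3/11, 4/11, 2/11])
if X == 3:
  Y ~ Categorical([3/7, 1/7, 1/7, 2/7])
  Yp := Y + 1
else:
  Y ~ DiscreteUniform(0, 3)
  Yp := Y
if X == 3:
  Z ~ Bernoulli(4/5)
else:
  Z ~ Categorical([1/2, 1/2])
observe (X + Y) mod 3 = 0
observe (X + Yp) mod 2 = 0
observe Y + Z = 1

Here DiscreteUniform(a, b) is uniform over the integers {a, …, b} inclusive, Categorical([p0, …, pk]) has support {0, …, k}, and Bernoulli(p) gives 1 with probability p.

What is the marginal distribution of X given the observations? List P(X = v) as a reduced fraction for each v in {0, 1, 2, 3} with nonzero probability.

Enumerate traces; 2 have nonzero weight after conditioning:
  (X=0, Y=0, Z=1) weight 1/44
  (X=3, Y=0, Z=1) weight 24/385
Group by X:
  weight(X=0) = 1/44
  weight(X=3) = 24/385
Total weight = 1/44 + 24/385 = 131/1540
P(X=0 | obs) = 1/44 / 131/1540 = 35/131
P(X=3 | obs) = 24/385 / 131/1540 = 96/131

P(X=0) = 35/131, P(X=3) = 96/131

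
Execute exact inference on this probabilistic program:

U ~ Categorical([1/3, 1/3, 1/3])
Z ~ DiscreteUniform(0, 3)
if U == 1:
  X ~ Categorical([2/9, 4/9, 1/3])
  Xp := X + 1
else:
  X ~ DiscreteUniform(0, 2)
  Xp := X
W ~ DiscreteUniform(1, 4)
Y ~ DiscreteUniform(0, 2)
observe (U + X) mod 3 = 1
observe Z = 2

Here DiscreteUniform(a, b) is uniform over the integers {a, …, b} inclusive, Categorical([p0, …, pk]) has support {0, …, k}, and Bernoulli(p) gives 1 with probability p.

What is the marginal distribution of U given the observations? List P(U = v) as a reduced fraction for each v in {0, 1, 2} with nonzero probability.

P(U=0) = 3/8, P(U=1) = 1/4, P(U=2) = 3/8

Enumerate traces; 36 have nonzero weight after conditioning:
  (U=0, Z=2, X=1, W=1, Y=0) weight 1/432
  (U=0, Z=2, X=1, W=1, Y=1) weight 1/432
  (U=0, Z=2, X=1, W=1, Y=2) weight 1/432
  (U=0, Z=2, X=1, W=2, Y=0) weight 1/432
  (U=0, Z=2, X=1, W=2, Y=1) weight 1/432
  (U=0, Z=2, X=1, W=2, Y=2) weight 1/432
  (U=0, Z=2, X=1, W=3, Y=0) weight 1/432
  (U=0, Z=2, X=1, W=3, Y=1) weight 1/432
  (U=1, Z=2, X=0, W=1, Y=0) weight 1/648
  (U=2, Z=2, X=2, W=1, Y=0) weight 1/432
  … 26 more
Group by U:
  weight(U=0) = 1/36
  weight(U=1) = 1/54
  weight(U=2) = 1/36
Total weight = 1/36 + 1/54 + 1/36 = 2/27
P(U=0 | obs) = 1/36 / 2/27 = 3/8
P(U=1 | obs) = 1/54 / 2/27 = 1/4
P(U=2 | obs) = 1/36 / 2/27 = 3/8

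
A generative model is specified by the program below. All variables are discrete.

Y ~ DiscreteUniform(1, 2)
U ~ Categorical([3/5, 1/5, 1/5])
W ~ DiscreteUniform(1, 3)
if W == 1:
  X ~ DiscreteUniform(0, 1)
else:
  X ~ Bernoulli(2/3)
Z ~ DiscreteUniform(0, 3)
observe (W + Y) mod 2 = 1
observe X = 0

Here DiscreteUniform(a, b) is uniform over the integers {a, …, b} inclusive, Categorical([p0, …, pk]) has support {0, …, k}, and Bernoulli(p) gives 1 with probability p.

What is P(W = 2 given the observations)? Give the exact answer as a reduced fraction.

P(W = 2 | obs) = 2/7

Enumerate traces; 36 have nonzero weight after conditioning:
  (Y=1, U=0, W=2, X=0, Z=0) weight 1/120
  (Y=1, U=0, W=2, X=0, Z=1) weight 1/120
  (Y=1, U=0, W=2, X=0, Z=2) weight 1/120
  (Y=1, U=0, W=2, X=0, Z=3) weight 1/120
  (Y=1, U=1, W=2, X=0, Z=0) weight 1/360
  (Y=1, U=1, W=2, X=0, Z=1) weight 1/360
  (Y=1, U=1, W=2, X=0, Z=2) weight 1/360
  (Y=1, U=1, W=2, X=0, Z=3) weight 1/360
  (Y=2, U=0, W=1, X=0, Z=0) weight 1/80
  (Y=2, U=0, W=3, X=0, Z=0) weight 1/120
  … 26 more
Group by W:
  weight(W=1) = 1/12
  weight(W=2) = 1/18
  weight(W=3) = 1/18
Total weight = 1/12 + 1/18 + 1/18 = 7/36
P(W=1 | obs) = 1/12 / 7/36 = 3/7
P(W=2 | obs) = 1/18 / 7/36 = 2/7
P(W=3 | obs) = 1/18 / 7/36 = 2/7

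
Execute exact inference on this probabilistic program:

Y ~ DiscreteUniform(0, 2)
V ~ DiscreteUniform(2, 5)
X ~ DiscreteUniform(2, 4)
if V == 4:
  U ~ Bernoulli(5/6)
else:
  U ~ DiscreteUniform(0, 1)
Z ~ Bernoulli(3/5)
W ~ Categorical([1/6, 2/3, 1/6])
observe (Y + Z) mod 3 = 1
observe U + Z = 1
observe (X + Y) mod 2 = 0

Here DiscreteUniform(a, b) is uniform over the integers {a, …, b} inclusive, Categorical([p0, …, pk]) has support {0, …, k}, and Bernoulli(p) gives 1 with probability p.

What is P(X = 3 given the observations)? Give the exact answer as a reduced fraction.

P(X = 3 | obs) = 7/22

Enumerate traces; 36 have nonzero weight after conditioning:
  (Y=0, V=2, X=2, U=0, Z=1, W=0) weight 1/720
  (Y=0, V=2, X=2, U=0, Z=1, W=1) weight 1/180
  (Y=0, V=2, X=2, U=0, Z=1, W=2) weight 1/720
  (Y=0, V=2, X=4, U=0, Z=1, W=0) weight 1/720
  (Y=0, V=2, X=4, U=0, Z=1, W=1) weight 1/180
  (Y=0, V=2, X=4, U=0, Z=1, W=2) weight 1/720
  (Y=0, V=3, X=2, U=0, Z=1, W=0) weight 1/720
  (Y=0, V=3, X=2, U=0, Z=1, W=1) weight 1/180
  (Y=1, V=2, X=3, U=1, Z=0, W=0) weight 1/1080
  … 27 more
Group by X:
  weight(X=2) = 1/36
  weight(X=3) = 7/270
  weight(X=4) = 1/36
Total weight = 1/36 + 7/270 + 1/36 = 11/135
P(X=2 | obs) = 1/36 / 11/135 = 15/44
P(X=3 | obs) = 7/270 / 11/135 = 7/22
P(X=4 | obs) = 1/36 / 11/135 = 15/44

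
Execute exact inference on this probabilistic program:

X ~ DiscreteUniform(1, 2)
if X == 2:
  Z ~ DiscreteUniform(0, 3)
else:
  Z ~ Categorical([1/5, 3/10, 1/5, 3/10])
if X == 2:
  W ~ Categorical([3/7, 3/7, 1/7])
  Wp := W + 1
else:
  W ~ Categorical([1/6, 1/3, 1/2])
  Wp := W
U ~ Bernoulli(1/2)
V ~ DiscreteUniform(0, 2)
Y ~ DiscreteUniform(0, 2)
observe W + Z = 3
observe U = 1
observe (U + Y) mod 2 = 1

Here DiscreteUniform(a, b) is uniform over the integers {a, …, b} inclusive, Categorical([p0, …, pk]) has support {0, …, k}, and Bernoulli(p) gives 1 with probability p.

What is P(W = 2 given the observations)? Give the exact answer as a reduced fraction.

P(W = 2 | obs) = 78/217

Enumerate traces; 36 have nonzero weight after conditioning:
  (X=1, Z=1, W=2, U=1, V=0, Y=0) weight 1/240
  (X=1, Z=1, W=2, U=1, V=0, Y=2) weight 1/240
  (X=1, Z=1, W=2, U=1, V=1, Y=0) weight 1/240
  (X=1, Z=1, W=2, U=1, V=1, Y=2) weight 1/240
  (X=1, Z=1, W=2, U=1, V=2, Y=0) weight 1/240
  (X=1, Z=1, W=2, U=1, V=2, Y=2) weight 1/240
  (X=1, Z=2, W=1, U=1, V=0, Y=0) weight 1/540
  (X=1, Z=2, W=1, U=1, V=0, Y=2) weight 1/540
  (X=1, Z=3, W=0, U=1, V=0, Y=0) weight 1/720
  … 27 more
Group by W:
  weight(W=0) = 11/420
  weight(W=1) = 73/2520
  weight(W=2) = 13/420
Total weight = 11/420 + 73/2520 + 13/420 = 31/360
P(W=0 | obs) = 11/420 / 31/360 = 66/217
P(W=1 | obs) = 73/2520 / 31/360 = 73/217
P(W=2 | obs) = 13/420 / 31/360 = 78/217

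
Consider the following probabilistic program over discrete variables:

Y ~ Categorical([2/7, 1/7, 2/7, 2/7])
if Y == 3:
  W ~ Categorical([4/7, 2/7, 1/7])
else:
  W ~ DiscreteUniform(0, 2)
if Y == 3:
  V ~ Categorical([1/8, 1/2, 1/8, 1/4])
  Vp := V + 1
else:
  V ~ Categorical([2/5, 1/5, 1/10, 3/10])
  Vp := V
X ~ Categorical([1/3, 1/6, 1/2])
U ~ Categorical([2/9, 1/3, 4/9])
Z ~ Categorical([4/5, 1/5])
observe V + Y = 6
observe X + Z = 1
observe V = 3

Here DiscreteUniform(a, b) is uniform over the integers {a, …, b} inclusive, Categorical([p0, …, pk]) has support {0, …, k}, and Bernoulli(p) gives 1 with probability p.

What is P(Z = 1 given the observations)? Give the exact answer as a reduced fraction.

P(Z = 1 | obs) = 1/3

Enumerate traces; 18 have nonzero weight after conditioning:
  (Y=3, W=0, V=3, X=0, U=0, Z=1) weight 4/6615
  (Y=3, W=0, V=3, X=0, U=1, Z=1) weight 2/2205
  (Y=3, W=0, V=3, X=0, U=2, Z=1) weight 8/6615
  (Y=3, W=0, V=3, X=1, U=0, Z=0) weight 8/6615
  (Y=3, W=0, V=3, X=1, U=1, Z=0) weight 4/2205
  (Y=3, W=0, V=3, X=1, U=2, Z=0) weight 16/6615
  (Y=3, W=1, V=3, X=0, U=0, Z=1) weight 2/6615
  (Y=3, W=1, V=3, X=0, U=1, Z=1) weight 1/2205
  … 10 more
Group by Z:
  weight(Z=0) = 1/105
  weight(Z=1) = 1/210
Total weight = 1/105 + 1/210 = 1/70
P(Z=0 | obs) = 1/105 / 1/70 = 2/3
P(Z=1 | obs) = 1/210 / 1/70 = 1/3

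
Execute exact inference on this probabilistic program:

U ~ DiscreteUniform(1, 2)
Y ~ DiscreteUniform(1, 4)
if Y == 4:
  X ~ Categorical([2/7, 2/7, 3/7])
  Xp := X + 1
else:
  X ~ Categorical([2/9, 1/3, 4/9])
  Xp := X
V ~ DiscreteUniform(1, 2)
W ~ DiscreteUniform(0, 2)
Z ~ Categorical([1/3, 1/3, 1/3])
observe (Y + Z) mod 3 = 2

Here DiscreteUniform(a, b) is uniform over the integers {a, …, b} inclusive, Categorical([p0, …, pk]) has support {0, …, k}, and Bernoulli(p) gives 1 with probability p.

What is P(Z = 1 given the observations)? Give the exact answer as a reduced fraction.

P(Z = 1 | obs) = 1/2

Enumerate traces; 144 have nonzero weight after conditioning:
  (U=1, Y=1, X=0, V=1, W=0, Z=1) weight 1/648
  (U=1, Y=1, X=0, V=1, W=1, Z=1) weight 1/648
  (U=1, Y=1, X=0, V=1, W=2, Z=1) weight 1/648
  (U=1, Y=1, X=0, V=2, W=0, Z=1) weight 1/648
  (U=1, Y=1, X=0, V=2, W=1, Z=1) weight 1/648
  (U=1, Y=1, X=0, V=2, W=2, Z=1) weight 1/648
  (U=1, Y=1, X=1, V=1, W=0, Z=1) weight 1/432
  (U=1, Y=1, X=1, V=1, W=1, Z=1) weight 1/432
  (U=1, Y=2, X=0, V=1, W=0, Z=0) weight 1/648
  (U=1, Y=3, X=0, V=1, W=0, Z=2) weight 1/648
  … 134 more
Group by Z:
  weight(Z=0) = 1/12
  weight(Z=1) = 1/6
  weight(Z=2) = 1/12
Total weight = 1/12 + 1/6 + 1/12 = 1/3
P(Z=0 | obs) = 1/12 / 1/3 = 1/4
P(Z=1 | obs) = 1/6 / 1/3 = 1/2
P(Z=2 | obs) = 1/12 / 1/3 = 1/4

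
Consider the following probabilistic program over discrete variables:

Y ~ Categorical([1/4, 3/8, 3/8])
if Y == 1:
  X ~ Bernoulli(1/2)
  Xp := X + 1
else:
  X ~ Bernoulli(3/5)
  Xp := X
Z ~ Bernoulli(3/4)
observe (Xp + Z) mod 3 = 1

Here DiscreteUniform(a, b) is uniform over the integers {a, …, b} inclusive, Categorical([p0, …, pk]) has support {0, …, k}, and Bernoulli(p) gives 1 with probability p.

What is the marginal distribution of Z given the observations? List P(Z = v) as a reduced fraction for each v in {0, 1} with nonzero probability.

Enumerate traces; 5 have nonzero weight after conditioning:
  (Y=0, X=0, Z=1) weight 3/40
  (Y=0, X=1, Z=0) weight 3/80
  (Y=1, X=0, Z=0) weight 3/64
  (Y=2, X=0, Z=1) weight 9/80
  (Y=2, X=1, Z=0) weight 9/160
Group by Z:
  weight(Z=0) = 9/64
  weight(Z=1) = 3/16
Total weight = 9/64 + 3/16 = 21/64
P(Z=0 | obs) = 9/64 / 21/64 = 3/7
P(Z=1 | obs) = 3/16 / 21/64 = 4/7

P(Z=0) = 3/7, P(Z=1) = 4/7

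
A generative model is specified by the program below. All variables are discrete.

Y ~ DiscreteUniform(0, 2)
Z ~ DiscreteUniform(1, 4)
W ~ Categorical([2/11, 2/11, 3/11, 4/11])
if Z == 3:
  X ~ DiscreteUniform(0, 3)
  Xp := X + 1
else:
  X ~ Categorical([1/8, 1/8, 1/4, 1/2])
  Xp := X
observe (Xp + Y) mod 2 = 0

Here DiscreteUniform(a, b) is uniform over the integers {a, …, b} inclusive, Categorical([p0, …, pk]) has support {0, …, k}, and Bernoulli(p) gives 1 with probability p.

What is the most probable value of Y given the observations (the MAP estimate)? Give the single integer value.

Enumerate traces; 96 have nonzero weight after conditioning:
  (Y=0, Z=1, W=0, X=0) weight 1/528
  (Y=0, Z=1, W=0, X=2) weight 1/264
  (Y=0, Z=1, W=1, X=0) weight 1/528
  (Y=0, Z=1, W=1, X=2) weight 1/264
  (Y=0, Z=1, W=2, X=0) weight 1/352
  (Y=0, Z=1, W=2, X=2) weight 1/176
  (Y=0, Z=1, W=3, X=0) weight 1/264
  (Y=0, Z=1, W=3, X=2) weight 1/132
  (Y=1, Z=1, W=0, X=1) weight 1/528
  (Y=2, Z=1, W=0, X=0) weight 1/528
  … 86 more
Group by Y:
  weight(Y=0) = 13/96
  weight(Y=1) = 19/96
  weight(Y=2) = 13/96
Total weight = 13/96 + 19/96 + 13/96 = 15/32
P(Y=0 | obs) = 13/96 / 15/32 = 13/45
P(Y=1 | obs) = 19/96 / 15/32 = 19/45
P(Y=2 | obs) = 13/96 / 15/32 = 13/45
argmax = 1

argmax_v P(Y = v | obs) = 1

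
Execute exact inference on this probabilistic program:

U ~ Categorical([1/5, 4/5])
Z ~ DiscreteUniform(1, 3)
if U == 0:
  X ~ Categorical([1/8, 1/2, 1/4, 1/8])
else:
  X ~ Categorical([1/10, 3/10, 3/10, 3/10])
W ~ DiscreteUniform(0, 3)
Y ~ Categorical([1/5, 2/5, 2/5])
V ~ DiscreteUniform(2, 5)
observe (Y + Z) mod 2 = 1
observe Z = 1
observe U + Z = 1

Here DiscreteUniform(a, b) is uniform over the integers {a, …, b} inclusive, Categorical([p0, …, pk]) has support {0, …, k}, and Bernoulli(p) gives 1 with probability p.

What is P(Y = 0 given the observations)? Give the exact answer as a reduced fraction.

P(Y = 0 | obs) = 1/3

Enumerate traces; 128 have nonzero weight after conditioning:
  (U=0, Z=1, X=0, W=0, Y=0, V=2) weight 1/9600
  (U=0, Z=1, X=0, W=0, Y=0, V=3) weight 1/9600
  (U=0, Z=1, X=0, W=0, Y=0, V=4) weight 1/9600
  (U=0, Z=1, X=0, W=0, Y=0, V=5) weight 1/9600
  (U=0, Z=1, X=0, W=0, Y=2, V=2) weight 1/4800
  (U=0, Z=1, X=0, W=0, Y=2, V=3) weight 1/4800
  (U=0, Z=1, X=0, W=0, Y=2, V=4) weight 1/4800
  (U=0, Z=1, X=0, W=0, Y=2, V=5) weight 1/4800
  … 120 more
Group by Y:
  weight(Y=0) = 1/75
  weight(Y=2) = 2/75
Total weight = 1/75 + 2/75 = 1/25
P(Y=0 | obs) = 1/75 / 1/25 = 1/3
P(Y=2 | obs) = 2/75 / 1/25 = 2/3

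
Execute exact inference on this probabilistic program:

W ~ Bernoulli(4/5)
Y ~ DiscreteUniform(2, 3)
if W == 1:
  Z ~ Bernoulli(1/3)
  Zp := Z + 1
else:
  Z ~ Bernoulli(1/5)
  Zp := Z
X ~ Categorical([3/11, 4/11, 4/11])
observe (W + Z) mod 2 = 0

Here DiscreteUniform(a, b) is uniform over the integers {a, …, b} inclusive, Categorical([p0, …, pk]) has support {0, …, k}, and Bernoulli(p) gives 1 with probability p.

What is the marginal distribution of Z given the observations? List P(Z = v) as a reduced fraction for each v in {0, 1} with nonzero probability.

Enumerate traces; 12 have nonzero weight after conditioning:
  (W=0, Y=2, Z=0, X=0) weight 6/275
  (W=0, Y=2, Z=0, X=1) weight 8/275
  (W=0, Y=2, Z=0, X=2) weight 8/275
  (W=0, Y=3, Z=0, X=0) weight 6/275
  (W=0, Y=3, Z=0, X=1) weight 8/275
  (W=0, Y=3, Z=0, X=2) weight 8/275
  (W=1, Y=2, Z=1, X=0) weight 2/55
  (W=1, Y=2, Z=1, X=1) weight 8/165
  … 4 more
Group by Z:
  weight(Z=0) = 4/25
  weight(Z=1) = 4/15
Total weight = 4/25 + 4/15 = 32/75
P(Z=0 | obs) = 4/25 / 32/75 = 3/8
P(Z=1 | obs) = 4/15 / 32/75 = 5/8

P(Z=0) = 3/8, P(Z=1) = 5/8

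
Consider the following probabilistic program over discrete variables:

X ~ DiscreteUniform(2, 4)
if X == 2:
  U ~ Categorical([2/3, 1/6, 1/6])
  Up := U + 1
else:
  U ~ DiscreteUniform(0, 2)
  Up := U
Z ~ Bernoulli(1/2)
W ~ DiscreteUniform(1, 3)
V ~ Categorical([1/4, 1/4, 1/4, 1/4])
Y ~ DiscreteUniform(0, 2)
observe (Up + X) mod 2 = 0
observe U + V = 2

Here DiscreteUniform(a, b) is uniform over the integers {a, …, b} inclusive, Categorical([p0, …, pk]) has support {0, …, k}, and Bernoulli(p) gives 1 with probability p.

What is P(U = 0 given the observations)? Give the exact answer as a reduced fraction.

P(U = 0 | obs) = 2/7

Enumerate traces; 72 have nonzero weight after conditioning:
  (X=2, U=1, Z=0, W=1, V=1, Y=0) weight 1/1296
  (X=2, U=1, Z=0, W=1, V=1, Y=1) weight 1/1296
  (X=2, U=1, Z=0, W=1, V=1, Y=2) weight 1/1296
  (X=2, U=1, Z=0, W=2, V=1, Y=0) weight 1/1296
  (X=2, U=1, Z=0, W=2, V=1, Y=1) weight 1/1296
  (X=2, U=1, Z=0, W=2, V=1, Y=2) weight 1/1296
  (X=2, U=1, Z=0, W=3, V=1, Y=0) weight 1/1296
  (X=2, U=1, Z=0, W=3, V=1, Y=1) weight 1/1296
  (X=4, U=0, Z=0, W=1, V=2, Y=0) weight 1/648
  (X=4, U=2, Z=0, W=1, V=0, Y=0) weight 1/648
  … 62 more
Group by U:
  weight(U=0) = 1/36
  weight(U=1) = 1/24
  weight(U=2) = 1/36
Total weight = 1/36 + 1/24 + 1/36 = 7/72
P(U=0 | obs) = 1/36 / 7/72 = 2/7
P(U=1 | obs) = 1/24 / 7/72 = 3/7
P(U=2 | obs) = 1/36 / 7/72 = 2/7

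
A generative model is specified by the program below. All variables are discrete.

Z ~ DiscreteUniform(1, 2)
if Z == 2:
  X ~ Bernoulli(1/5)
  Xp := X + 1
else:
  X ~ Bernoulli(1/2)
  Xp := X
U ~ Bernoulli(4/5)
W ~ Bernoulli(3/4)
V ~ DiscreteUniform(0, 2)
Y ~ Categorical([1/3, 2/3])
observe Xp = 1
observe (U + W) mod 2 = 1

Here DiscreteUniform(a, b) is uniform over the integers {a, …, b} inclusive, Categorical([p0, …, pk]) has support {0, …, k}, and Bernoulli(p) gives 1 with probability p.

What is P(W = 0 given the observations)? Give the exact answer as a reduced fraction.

P(W = 0 | obs) = 4/7

Enumerate traces; 24 have nonzero weight after conditioning:
  (Z=1, X=1, U=0, W=1, V=0, Y=0) weight 1/240
  (Z=1, X=1, U=0, W=1, V=0, Y=1) weight 1/120
  (Z=1, X=1, U=0, W=1, V=1, Y=0) weight 1/240
  (Z=1, X=1, U=0, W=1, V=1, Y=1) weight 1/120
  (Z=1, X=1, U=0, W=1, V=2, Y=0) weight 1/240
  (Z=1, X=1, U=0, W=1, V=2, Y=1) weight 1/120
  (Z=1, X=1, U=1, W=0, V=0, Y=0) weight 1/180
  (Z=1, X=1, U=1, W=0, V=0, Y=1) weight 1/90
  … 16 more
Group by W:
  weight(W=0) = 13/100
  weight(W=1) = 39/400
Total weight = 13/100 + 39/400 = 91/400
P(W=0 | obs) = 13/100 / 91/400 = 4/7
P(W=1 | obs) = 39/400 / 91/400 = 3/7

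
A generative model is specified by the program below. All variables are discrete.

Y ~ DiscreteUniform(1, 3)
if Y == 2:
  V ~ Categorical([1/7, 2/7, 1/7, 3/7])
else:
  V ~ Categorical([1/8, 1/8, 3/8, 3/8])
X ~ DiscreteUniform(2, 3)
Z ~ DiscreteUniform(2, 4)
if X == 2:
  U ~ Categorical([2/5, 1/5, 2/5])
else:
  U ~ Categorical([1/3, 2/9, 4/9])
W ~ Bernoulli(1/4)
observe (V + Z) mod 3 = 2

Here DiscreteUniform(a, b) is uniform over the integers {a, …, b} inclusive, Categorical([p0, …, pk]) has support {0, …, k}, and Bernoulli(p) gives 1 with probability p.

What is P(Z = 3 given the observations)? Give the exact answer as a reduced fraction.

Enumerate traces; 144 have nonzero weight after conditioning:
  (Y=1, V=0, X=2, Z=2, U=0, W=0) weight 1/480
  (Y=1, V=0, X=2, Z=2, U=0, W=1) weight 1/1440
  (Y=1, V=0, X=2, Z=2, U=1, W=0) weight 1/960
  (Y=1, V=0, X=2, Z=2, U=1, W=1) weight 1/2880
  (Y=1, V=0, X=2, Z=2, U=2, W=0) weight 1/480
  (Y=1, V=0, X=2, Z=2, U=2, W=1) weight 1/1440
  (Y=1, V=0, X=3, Z=2, U=0, W=0) weight 1/576
  (Y=1, V=0, X=3, Z=2, U=0, W=1) weight 1/1728
  (Y=1, V=1, X=2, Z=4, U=0, W=0) weight 1/480
  (Y=1, V=2, X=2, Z=3, U=0, W=0) weight 1/160
  … 134 more
Group by Z:
  weight(Z=2) = 11/63
  weight(Z=3) = 25/252
  weight(Z=4) = 5/84
Total weight = 11/63 + 25/252 + 5/84 = 1/3
P(Z=2 | obs) = 11/63 / 1/3 = 11/21
P(Z=3 | obs) = 25/252 / 1/3 = 25/84
P(Z=4 | obs) = 5/84 / 1/3 = 5/28

P(Z = 3 | obs) = 25/84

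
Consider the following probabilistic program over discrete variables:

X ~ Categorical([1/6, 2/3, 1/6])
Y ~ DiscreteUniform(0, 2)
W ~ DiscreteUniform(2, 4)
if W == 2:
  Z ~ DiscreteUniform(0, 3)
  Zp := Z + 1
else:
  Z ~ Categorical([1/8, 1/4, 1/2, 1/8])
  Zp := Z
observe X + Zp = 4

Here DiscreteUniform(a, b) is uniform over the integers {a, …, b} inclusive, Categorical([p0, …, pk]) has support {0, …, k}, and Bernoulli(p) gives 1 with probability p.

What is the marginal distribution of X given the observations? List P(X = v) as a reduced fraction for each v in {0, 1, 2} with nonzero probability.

P(X=0) = 1/14, P(X=1) = 4/7, P(X=2) = 5/14

Enumerate traces; 21 have nonzero weight after conditioning:
  (X=0, Y=0, W=2, Z=3) weight 1/216
  (X=0, Y=1, W=2, Z=3) weight 1/216
  (X=0, Y=2, W=2, Z=3) weight 1/216
  (X=1, Y=0, W=2, Z=2) weight 1/54
  (X=1, Y=0, W=3, Z=3) weight 1/108
  (X=1, Y=0, W=4, Z=3) weight 1/108
  (X=1, Y=1, W=2, Z=2) weight 1/54
  (X=1, Y=1, W=3, Z=3) weight 1/108
  (X=2, Y=0, W=2, Z=1) weight 1/216
  … 12 more
Group by X:
  weight(X=0) = 1/72
  weight(X=1) = 1/9
  weight(X=2) = 5/72
Total weight = 1/72 + 1/9 + 5/72 = 7/36
P(X=0 | obs) = 1/72 / 7/36 = 1/14
P(X=1 | obs) = 1/9 / 7/36 = 4/7
P(X=2 | obs) = 5/72 / 7/36 = 5/14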